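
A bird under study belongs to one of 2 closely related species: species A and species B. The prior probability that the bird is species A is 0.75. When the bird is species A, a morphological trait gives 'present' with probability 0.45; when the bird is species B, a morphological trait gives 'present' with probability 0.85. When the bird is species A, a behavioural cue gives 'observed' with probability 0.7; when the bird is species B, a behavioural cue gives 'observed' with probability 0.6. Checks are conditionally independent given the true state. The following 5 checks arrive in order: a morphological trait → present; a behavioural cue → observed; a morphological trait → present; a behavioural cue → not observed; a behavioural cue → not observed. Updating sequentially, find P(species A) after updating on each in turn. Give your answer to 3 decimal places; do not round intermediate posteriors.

0.356

After a morphological trait='present': P(species A) = 0.45·0.7500 / (0.45·0.7500 + 0.85·0.2500) ≈ 0.6136
After a behavioural cue='observed': P(species A) = 0.7·0.6136 / (0.7·0.6136 + 0.6·0.3864) ≈ 0.6495
After a morphological trait='present': P(species A) = 0.45·0.6495 / (0.45·0.6495 + 0.85·0.3505) ≈ 0.4952
After a behavioural cue='not observed': P(species A) = 0.3·0.4952 / (0.3·0.4952 + 0.4·0.5048) ≈ 0.4239
After a behavioural cue='not observed': P(species A) = 0.3·0.4239 / (0.3·0.4239 + 0.4·0.5761) ≈ 0.3556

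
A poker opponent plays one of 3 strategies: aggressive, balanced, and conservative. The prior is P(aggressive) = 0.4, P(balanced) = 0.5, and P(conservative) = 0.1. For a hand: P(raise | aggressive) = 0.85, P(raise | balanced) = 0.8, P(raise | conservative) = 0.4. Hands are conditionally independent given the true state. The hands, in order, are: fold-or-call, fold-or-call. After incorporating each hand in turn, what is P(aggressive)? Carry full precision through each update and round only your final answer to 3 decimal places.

After 'fold-or-call': normaliser = 0.15·0.4000 + 0.2·0.5000 + 0.6·0.1000; P(aggressive) ≈ 0.2727, P(balanced) ≈ 0.4545, P(conservative) ≈ 0.2727
After 'fold-or-call': normaliser = 0.15·0.2727 + 0.2·0.4545 + 0.6·0.2727; P(aggressive) ≈ 0.1385, P(balanced) ≈ 0.3077, P(conservative) ≈ 0.5538

0.138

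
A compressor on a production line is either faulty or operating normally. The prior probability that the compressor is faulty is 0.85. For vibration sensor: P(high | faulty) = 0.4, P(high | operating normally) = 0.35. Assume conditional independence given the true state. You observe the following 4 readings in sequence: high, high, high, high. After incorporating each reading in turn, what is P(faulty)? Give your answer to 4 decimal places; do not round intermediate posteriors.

0.9063

After 'high': P(faulty) = 0.4·0.8500 / (0.4·0.8500 + 0.35·0.1500) ≈ 0.8662
After 'high': P(faulty) = 0.4·0.8662 / (0.4·0.8662 + 0.35·0.1338) ≈ 0.8810
After 'high': P(faulty) = 0.4·0.8810 / (0.4·0.8810 + 0.35·0.1190) ≈ 0.8943
After 'high': P(faulty) = 0.4·0.8943 / (0.4·0.8943 + 0.35·0.1057) ≈ 0.9063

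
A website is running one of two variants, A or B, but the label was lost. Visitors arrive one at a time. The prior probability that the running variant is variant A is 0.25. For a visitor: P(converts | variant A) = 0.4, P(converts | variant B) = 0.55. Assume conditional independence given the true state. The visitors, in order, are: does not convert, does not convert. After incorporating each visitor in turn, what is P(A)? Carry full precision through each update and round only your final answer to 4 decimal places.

0.3721

After 'does not convert': P(A) = 0.6·0.2500 / (0.6·0.2500 + 0.45·0.7500) ≈ 0.3077
After 'does not convert': P(A) = 0.6·0.3077 / (0.6·0.3077 + 0.45·0.6923) ≈ 0.3721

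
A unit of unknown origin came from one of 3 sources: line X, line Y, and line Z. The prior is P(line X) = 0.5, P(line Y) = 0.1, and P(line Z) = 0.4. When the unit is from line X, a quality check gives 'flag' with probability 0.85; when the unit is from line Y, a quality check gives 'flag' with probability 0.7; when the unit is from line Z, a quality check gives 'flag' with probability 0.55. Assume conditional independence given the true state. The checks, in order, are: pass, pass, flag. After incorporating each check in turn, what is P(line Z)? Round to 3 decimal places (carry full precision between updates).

0.737

After 'pass': normaliser = 0.15·0.5000 + 0.3·0.1000 + 0.45·0.4000; P(line X) ≈ 0.2632, P(line Y) ≈ 0.1053, P(line Z) ≈ 0.6316
After 'pass': normaliser = 0.15·0.2632 + 0.3·0.1053 + 0.45·0.6316; P(line X) ≈ 0.1111, P(line Y) ≈ 0.0889, P(line Z) ≈ 0.8000
After 'flag': normaliser = 0.85·0.1111 + 0.7·0.0889 + 0.55·0.8000; P(line X) ≈ 0.1583, P(line Y) ≈ 0.1043, P(line Z) ≈ 0.7374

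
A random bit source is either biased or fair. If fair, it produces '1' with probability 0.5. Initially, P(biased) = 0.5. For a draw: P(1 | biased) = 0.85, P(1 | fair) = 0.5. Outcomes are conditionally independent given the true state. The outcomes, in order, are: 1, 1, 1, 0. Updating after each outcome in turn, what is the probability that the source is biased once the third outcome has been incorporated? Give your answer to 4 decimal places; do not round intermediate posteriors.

0.8309

After '1': P(biased) = 0.85·0.5000 / (0.85·0.5000 + 0.5·0.5000) ≈ 0.6296
After '1': P(biased) = 0.85·0.6296 / (0.85·0.6296 + 0.5·0.3704) ≈ 0.7429
After '1': P(biased) = 0.85·0.7429 / (0.85·0.7429 + 0.5·0.2571) ≈ 0.8309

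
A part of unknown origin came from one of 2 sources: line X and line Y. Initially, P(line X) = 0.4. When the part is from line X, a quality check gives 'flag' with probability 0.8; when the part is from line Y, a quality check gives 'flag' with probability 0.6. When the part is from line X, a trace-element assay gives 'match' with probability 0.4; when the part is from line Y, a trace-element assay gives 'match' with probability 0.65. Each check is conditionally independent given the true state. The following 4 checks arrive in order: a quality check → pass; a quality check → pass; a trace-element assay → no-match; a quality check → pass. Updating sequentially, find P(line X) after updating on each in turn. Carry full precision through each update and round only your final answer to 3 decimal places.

0.125

Apply Bayes' rule sequentially, carrying P(line X) forward.
After a quality check='pass': P(line X) = 0.2·0.4000 / (0.2·0.4000 + 0.4·0.6000) ≈ 0.2500
After a quality check='pass': P(line X) = 0.2·0.2500 / (0.2·0.2500 + 0.4·0.7500) ≈ 0.1429
After a trace-element assay='no-match': P(line X) = 0.6·0.1429 / (0.6·0.1429 + 0.35·0.8571) ≈ 0.2222
After a quality check='pass': P(line X) = 0.2·0.2222 / (0.2·0.2222 + 0.4·0.7778) ≈ 0.1250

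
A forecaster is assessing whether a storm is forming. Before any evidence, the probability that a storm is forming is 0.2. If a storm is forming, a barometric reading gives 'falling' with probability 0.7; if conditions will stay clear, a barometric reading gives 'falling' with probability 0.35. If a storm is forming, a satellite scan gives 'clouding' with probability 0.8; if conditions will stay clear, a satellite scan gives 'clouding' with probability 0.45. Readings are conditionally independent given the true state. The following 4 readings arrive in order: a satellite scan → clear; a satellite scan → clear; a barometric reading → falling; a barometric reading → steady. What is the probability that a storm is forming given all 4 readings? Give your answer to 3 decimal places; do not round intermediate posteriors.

0.030

After a satellite scan='clear': P(storm) = 0.2·0.2000 / (0.2·0.2000 + 0.55·0.8000) ≈ 0.0833
After a satellite scan='clear': P(storm) = 0.2·0.0833 / (0.2·0.0833 + 0.55·0.9167) ≈ 0.0320
After a barometric reading='falling': P(storm) = 0.7·0.0320 / (0.7·0.0320 + 0.35·0.9680) ≈ 0.0620
After a barometric reading='steady': P(storm) = 0.3·0.0620 / (0.3·0.0620 + 0.65·0.9380) ≈ 0.0296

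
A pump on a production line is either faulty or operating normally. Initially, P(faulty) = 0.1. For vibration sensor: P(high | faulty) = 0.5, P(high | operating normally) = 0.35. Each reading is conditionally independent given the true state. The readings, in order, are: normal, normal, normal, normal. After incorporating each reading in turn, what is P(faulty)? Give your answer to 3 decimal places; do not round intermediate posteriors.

0.037

After 'normal': P(faulty) = 0.5·0.1000 / (0.5·0.1000 + 0.65·0.9000) ≈ 0.0787
After 'normal': P(faulty) = 0.5·0.0787 / (0.5·0.0787 + 0.65·0.9213) ≈ 0.0617
After 'normal': P(faulty) = 0.5·0.0617 / (0.5·0.0617 + 0.65·0.9383) ≈ 0.0481
After 'normal': P(faulty) = 0.5·0.0481 / (0.5·0.0481 + 0.65·0.9519) ≈ 0.0374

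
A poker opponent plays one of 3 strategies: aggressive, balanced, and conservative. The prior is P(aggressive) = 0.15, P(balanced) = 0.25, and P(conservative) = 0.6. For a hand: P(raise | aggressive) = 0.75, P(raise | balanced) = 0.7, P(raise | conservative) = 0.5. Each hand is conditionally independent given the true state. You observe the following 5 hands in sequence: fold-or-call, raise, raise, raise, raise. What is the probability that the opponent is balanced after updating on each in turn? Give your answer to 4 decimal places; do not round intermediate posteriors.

After 'fold-or-call': normaliser = 0.25·0.1500 + 0.3·0.2500 + 0.5·0.6000; P(aggressive) ≈ 0.0909, P(balanced) ≈ 0.1818, P(conservative) ≈ 0.7273
After 'raise': normaliser = 0.75·0.0909 + 0.7·0.1818 + 0.5·0.7273; P(aggressive) ≈ 0.1220, P(balanced) ≈ 0.2276, P(conservative) ≈ 0.6504
After 'raise': normaliser = 0.75·0.1220 + 0.7·0.2276 + 0.5·0.6504; P(aggressive) ≈ 0.1588, P(balanced) ≈ 0.2766, P(conservative) ≈ 0.5646
After 'raise': normaliser = 0.75·0.1588 + 0.7·0.2766 + 0.5·0.5646; P(aggressive) ≈ 0.2001, P(balanced) ≈ 0.3254, P(conservative) ≈ 0.4744
After 'raise': normaliser = 0.75·0.2001 + 0.7·0.3254 + 0.5·0.4744; P(aggressive) ≈ 0.2440, P(balanced) ≈ 0.3704, P(conservative) ≈ 0.3856

0.3704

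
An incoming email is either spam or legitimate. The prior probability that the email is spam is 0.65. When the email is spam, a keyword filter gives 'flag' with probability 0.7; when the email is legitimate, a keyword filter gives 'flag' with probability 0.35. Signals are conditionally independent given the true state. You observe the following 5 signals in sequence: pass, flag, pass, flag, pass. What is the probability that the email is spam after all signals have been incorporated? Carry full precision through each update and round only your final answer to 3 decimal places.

0.422

After 'pass': P(spam) = 0.3·0.6500 / (0.3·0.6500 + 0.65·0.3500) ≈ 0.4615
After 'flag': P(spam) = 0.7·0.4615 / (0.7·0.4615 + 0.35·0.5385) ≈ 0.6316
After 'pass': P(spam) = 0.3·0.6316 / (0.3·0.6316 + 0.65·0.3684) ≈ 0.4417
After 'flag': P(spam) = 0.7·0.4417 / (0.7·0.4417 + 0.35·0.5583) ≈ 0.6128
After 'pass': P(spam) = 0.3·0.6128 / (0.3·0.6128 + 0.65·0.3872) ≈ 0.4221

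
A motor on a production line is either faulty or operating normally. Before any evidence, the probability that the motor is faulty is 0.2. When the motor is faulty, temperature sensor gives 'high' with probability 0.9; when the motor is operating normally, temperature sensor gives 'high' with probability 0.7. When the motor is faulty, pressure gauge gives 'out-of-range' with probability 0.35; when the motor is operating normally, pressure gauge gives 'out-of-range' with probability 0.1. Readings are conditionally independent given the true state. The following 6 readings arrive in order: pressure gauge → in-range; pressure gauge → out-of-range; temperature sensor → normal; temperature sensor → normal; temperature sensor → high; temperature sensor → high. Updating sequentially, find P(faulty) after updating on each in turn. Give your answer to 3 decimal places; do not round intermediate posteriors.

After pressure gauge='in-range': P(faulty) = 0.65·0.2000 / (0.65·0.2000 + 0.9·0.8000) ≈ 0.1529
After pressure gauge='out-of-range': P(faulty) = 0.35·0.1529 / (0.35·0.1529 + 0.1·0.8471) ≈ 0.3872
After temperature sensor='normal': P(faulty) = 0.1·0.3872 / (0.1·0.3872 + 0.3·0.6128) ≈ 0.1740
After temperature sensor='normal': P(faulty) = 0.1·0.1740 / (0.1·0.1740 + 0.3·0.8260) ≈ 0.0656
After temperature sensor='high': P(faulty) = 0.9·0.0656 / (0.9·0.0656 + 0.7·0.9344) ≈ 0.0828
After temperature sensor='high': P(faulty) = 0.9·0.0828 / (0.9·0.0828 + 0.7·0.9172) ≈ 0.1040

0.104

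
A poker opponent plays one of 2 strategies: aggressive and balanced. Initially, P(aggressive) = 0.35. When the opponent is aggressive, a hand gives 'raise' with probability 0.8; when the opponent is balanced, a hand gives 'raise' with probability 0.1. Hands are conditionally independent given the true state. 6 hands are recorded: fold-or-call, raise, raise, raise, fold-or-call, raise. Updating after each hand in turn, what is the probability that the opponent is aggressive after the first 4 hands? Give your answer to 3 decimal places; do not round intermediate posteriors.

Each posterior becomes the prior for the next update.
After 'fold-or-call': P(aggressive) = 0.2·0.3500 / (0.2·0.3500 + 0.9·0.6500) ≈ 0.1069
After 'raise': P(aggressive) = 0.8·0.1069 / (0.8·0.1069 + 0.1·0.8931) ≈ 0.4891
After 'raise': P(aggressive) = 0.8·0.4891 / (0.8·0.4891 + 0.1·0.5109) ≈ 0.8845
After 'raise': P(aggressive) = 0.8·0.8845 / (0.8·0.8845 + 0.1·0.1155) ≈ 0.9839

0.984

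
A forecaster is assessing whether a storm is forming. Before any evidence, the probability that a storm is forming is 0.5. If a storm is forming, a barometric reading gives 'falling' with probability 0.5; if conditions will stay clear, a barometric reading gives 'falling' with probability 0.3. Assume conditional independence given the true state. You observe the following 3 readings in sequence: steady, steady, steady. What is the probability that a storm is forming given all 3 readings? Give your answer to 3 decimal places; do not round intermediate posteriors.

After 'steady': P(storm) = 0.5·0.5000 / (0.5·0.5000 + 0.7·0.5000) ≈ 0.4167
After 'steady': P(storm) = 0.5·0.4167 / (0.5·0.4167 + 0.7·0.5833) ≈ 0.3378
After 'steady': P(storm) = 0.5·0.3378 / (0.5·0.3378 + 0.7·0.6622) ≈ 0.2671

0.267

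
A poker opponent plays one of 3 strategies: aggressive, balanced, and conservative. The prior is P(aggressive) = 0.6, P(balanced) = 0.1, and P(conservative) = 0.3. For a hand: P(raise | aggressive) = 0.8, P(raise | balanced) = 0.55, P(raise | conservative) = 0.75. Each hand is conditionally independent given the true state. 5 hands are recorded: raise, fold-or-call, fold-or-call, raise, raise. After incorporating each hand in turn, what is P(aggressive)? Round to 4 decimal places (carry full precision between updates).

After 'raise': normaliser = 0.8·0.6000 + 0.55·0.1000 + 0.75·0.3000; P(aggressive) ≈ 0.6316, P(balanced) ≈ 0.0724, P(conservative) ≈ 0.2961
After 'fold-or-call': normaliser = 0.2·0.6316 + 0.45·0.0724 + 0.25·0.2961; P(aggressive) ≈ 0.5424, P(balanced) ≈ 0.1398, P(conservative) ≈ 0.3178
After 'fold-or-call': normaliser = 0.2·0.5424 + 0.45·0.1398 + 0.25·0.3178; P(aggressive) ≈ 0.4324, P(balanced) ≈ 0.2508, P(conservative) ≈ 0.3167
After 'raise': normaliser = 0.8·0.4324 + 0.55·0.2508 + 0.75·0.3167; P(aggressive) ≈ 0.4795, P(balanced) ≈ 0.1912, P(conservative) ≈ 0.3293
After 'raise': normaliser = 0.8·0.4795 + 0.55·0.1912 + 0.75·0.3293; P(aggressive) ≈ 0.5214, P(balanced) ≈ 0.1430, P(conservative) ≈ 0.3356

0.5214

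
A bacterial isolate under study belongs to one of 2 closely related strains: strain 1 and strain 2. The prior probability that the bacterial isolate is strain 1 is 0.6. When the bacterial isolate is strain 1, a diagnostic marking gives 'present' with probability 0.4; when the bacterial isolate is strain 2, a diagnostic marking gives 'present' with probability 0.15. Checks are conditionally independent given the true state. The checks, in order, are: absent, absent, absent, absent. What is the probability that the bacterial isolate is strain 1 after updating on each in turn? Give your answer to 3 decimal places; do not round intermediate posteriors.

0.271

Apply Bayes' rule sequentially, carrying P(strain 1) forward.
After 'absent': P(strain 1) = 0.6·0.6000 / (0.6·0.6000 + 0.85·0.4000) ≈ 0.5143
After 'absent': P(strain 1) = 0.6·0.5143 / (0.6·0.5143 + 0.85·0.4857) ≈ 0.4277
After 'absent': P(strain 1) = 0.6·0.4277 / (0.6·0.4277 + 0.85·0.5723) ≈ 0.3454
After 'absent': P(strain 1) = 0.6·0.3454 / (0.6·0.3454 + 0.85·0.6546) ≈ 0.2714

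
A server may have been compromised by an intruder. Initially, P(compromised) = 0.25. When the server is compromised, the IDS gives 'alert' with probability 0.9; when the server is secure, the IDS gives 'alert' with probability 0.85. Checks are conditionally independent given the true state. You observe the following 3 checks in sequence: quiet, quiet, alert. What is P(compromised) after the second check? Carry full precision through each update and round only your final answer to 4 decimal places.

Each posterior becomes the prior for the next update.
After 'quiet': P(compromised) = 0.1·0.2500 / (0.1·0.2500 + 0.15·0.7500) ≈ 0.1818
After 'quiet': P(compromised) = 0.1·0.1818 / (0.1·0.1818 + 0.15·0.8182) ≈ 0.1290

0.1290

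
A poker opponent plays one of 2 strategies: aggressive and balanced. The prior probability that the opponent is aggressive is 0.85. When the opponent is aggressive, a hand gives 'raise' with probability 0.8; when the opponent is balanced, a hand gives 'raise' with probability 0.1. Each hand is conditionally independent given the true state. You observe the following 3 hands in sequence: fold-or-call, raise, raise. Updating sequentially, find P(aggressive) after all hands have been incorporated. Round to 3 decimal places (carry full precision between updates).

0.988

After 'fold-or-call': P(aggressive) = 0.2·0.8500 / (0.2·0.8500 + 0.9·0.1500) ≈ 0.5574
After 'raise': P(aggressive) = 0.8·0.5574 / (0.8·0.5574 + 0.1·0.4426) ≈ 0.9097
After 'raise': P(aggressive) = 0.8·0.9097 / (0.8·0.9097 + 0.1·0.0903) ≈ 0.9877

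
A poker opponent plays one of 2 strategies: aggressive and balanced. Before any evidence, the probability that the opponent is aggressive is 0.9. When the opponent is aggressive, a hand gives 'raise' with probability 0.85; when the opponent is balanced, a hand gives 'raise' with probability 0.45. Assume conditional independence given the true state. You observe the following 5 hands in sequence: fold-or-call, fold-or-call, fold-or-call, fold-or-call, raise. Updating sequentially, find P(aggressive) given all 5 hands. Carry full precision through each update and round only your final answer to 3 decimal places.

0.086

After 'fold-or-call': P(aggressive) = 0.15·0.9000 / (0.15·0.9000 + 0.55·0.1000) ≈ 0.7105
After 'fold-or-call': P(aggressive) = 0.15·0.7105 / (0.15·0.7105 + 0.55·0.2895) ≈ 0.4010
After 'fold-or-call': P(aggressive) = 0.15·0.4010 / (0.15·0.4010 + 0.55·0.5990) ≈ 0.1544
After 'fold-or-call': P(aggressive) = 0.15·0.1544 / (0.15·0.1544 + 0.55·0.8456) ≈ 0.0474
After 'raise': P(aggressive) = 0.85·0.0474 / (0.85·0.0474 + 0.45·0.9526) ≈ 0.0860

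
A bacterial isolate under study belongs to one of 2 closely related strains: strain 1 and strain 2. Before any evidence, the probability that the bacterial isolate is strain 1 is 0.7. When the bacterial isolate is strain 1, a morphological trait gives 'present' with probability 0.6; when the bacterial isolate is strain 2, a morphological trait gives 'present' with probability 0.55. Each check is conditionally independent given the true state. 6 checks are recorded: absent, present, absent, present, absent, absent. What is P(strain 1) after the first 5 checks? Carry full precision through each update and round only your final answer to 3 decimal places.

0.661

After 'absent': P(strain 1) = 0.4·0.7000 / (0.4·0.7000 + 0.45·0.3000) ≈ 0.6747
After 'present': P(strain 1) = 0.6·0.6747 / (0.6·0.6747 + 0.55·0.3253) ≈ 0.6935
After 'absent': P(strain 1) = 0.4·0.6935 / (0.4·0.6935 + 0.45·0.3065) ≈ 0.6679
After 'present': P(strain 1) = 0.6·0.6679 / (0.6·0.6679 + 0.55·0.3321) ≈ 0.6869
After 'absent': P(strain 1) = 0.4·0.6869 / (0.4·0.6869 + 0.45·0.3131) ≈ 0.6610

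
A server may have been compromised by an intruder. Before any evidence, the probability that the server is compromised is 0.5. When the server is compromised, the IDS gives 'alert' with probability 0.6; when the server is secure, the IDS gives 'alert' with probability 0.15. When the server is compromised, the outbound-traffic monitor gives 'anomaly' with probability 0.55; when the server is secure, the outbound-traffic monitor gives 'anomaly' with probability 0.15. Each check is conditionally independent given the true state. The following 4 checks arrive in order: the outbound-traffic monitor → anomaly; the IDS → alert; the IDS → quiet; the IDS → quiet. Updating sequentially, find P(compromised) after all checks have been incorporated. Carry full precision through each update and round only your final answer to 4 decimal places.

Apply Bayes' rule sequentially, carrying P(compromised) forward.
After the outbound-traffic monitor='anomaly': P(compromised) = 0.55·0.5000 / (0.55·0.5000 + 0.15·0.5000) ≈ 0.7857
After the IDS='alert': P(compromised) = 0.6·0.7857 / (0.6·0.7857 + 0.15·0.2143) ≈ 0.9362
After the IDS='quiet': P(compromised) = 0.4·0.9362 / (0.4·0.9362 + 0.85·0.0638) ≈ 0.8734
After the IDS='quiet': P(compromised) = 0.4·0.8734 / (0.4·0.8734 + 0.85·0.1266) ≈ 0.7646

0.7646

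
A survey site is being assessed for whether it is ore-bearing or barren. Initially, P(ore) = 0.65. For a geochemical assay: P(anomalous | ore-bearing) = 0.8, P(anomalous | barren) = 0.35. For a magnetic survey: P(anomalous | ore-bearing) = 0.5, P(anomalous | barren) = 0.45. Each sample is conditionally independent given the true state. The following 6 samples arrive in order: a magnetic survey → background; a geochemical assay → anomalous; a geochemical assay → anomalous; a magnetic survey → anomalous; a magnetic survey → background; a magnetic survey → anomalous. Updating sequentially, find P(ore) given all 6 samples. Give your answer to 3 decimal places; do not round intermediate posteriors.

0.908

After a magnetic survey='background': P(ore) = 0.5·0.6500 / (0.5·0.6500 + 0.55·0.3500) ≈ 0.6280
After a geochemical assay='anomalous': P(ore) = 0.8·0.6280 / (0.8·0.6280 + 0.35·0.3720) ≈ 0.7942
After a geochemical assay='anomalous': P(ore) = 0.8·0.7942 / (0.8·0.7942 + 0.35·0.2058) ≈ 0.8982
After a magnetic survey='anomalous': P(ore) = 0.5·0.8982 / (0.5·0.8982 + 0.45·0.1018) ≈ 0.9074
After a magnetic survey='background': P(ore) = 0.5·0.9074 / (0.5·0.9074 + 0.55·0.0926) ≈ 0.8991
After a magnetic survey='anomalous': P(ore) = 0.5·0.8991 / (0.5·0.8991 + 0.45·0.1009) ≈ 0.9083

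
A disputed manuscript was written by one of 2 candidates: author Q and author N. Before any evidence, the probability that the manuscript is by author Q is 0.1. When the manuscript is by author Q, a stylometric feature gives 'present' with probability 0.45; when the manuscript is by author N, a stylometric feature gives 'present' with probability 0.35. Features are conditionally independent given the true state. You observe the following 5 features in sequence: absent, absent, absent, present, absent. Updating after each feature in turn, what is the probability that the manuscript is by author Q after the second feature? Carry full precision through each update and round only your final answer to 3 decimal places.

After 'absent': P(author Q) = 0.55·0.1000 / (0.55·0.1000 + 0.65·0.9000) ≈ 0.0859
After 'absent': P(author Q) = 0.55·0.0859 / (0.55·0.0859 + 0.65·0.9141) ≈ 0.0737

0.074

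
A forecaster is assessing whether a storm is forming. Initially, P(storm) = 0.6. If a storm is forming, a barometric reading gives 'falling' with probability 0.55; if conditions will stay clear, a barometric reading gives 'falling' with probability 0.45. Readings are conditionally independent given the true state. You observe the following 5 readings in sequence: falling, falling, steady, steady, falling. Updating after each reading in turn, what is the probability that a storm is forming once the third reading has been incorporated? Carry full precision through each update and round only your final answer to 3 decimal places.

Apply Bayes' rule sequentially, carrying P(storm) forward.
After 'falling': P(storm) = 0.55·0.6000 / (0.55·0.6000 + 0.45·0.4000) ≈ 0.6471
After 'falling': P(storm) = 0.55·0.6471 / (0.55·0.6471 + 0.45·0.3529) ≈ 0.6914
After 'steady': P(storm) = 0.45·0.6914 / (0.45·0.6914 + 0.55·0.3086) ≈ 0.6471

0.647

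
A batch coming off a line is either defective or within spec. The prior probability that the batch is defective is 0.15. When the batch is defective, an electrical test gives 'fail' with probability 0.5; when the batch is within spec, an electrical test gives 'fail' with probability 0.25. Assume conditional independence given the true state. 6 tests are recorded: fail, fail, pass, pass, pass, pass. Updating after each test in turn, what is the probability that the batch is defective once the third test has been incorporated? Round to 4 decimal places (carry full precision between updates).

After 'fail': P(defective) = 0.5·0.1500 / (0.5·0.1500 + 0.25·0.8500) ≈ 0.2609
After 'fail': P(defective) = 0.5·0.2609 / (0.5·0.2609 + 0.25·0.7391) ≈ 0.4138
After 'pass': P(defective) = 0.5·0.4138 / (0.5·0.4138 + 0.75·0.5862) ≈ 0.3200

0.3200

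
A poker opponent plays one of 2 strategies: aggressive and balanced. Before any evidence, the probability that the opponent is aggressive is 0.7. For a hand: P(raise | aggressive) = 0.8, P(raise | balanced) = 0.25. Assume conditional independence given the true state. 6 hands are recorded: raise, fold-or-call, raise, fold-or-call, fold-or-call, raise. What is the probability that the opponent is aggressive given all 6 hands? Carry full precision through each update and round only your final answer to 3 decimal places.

0.592

After 'raise': P(aggressive) = 0.8·0.7000 / (0.8·0.7000 + 0.25·0.3000) ≈ 0.8819
After 'fold-or-call': P(aggressive) = 0.2·0.8819 / (0.2·0.8819 + 0.75·0.1181) ≈ 0.6657
After 'raise': P(aggressive) = 0.8·0.6657 / (0.8·0.6657 + 0.25·0.3343) ≈ 0.8643
After 'fold-or-call': P(aggressive) = 0.2·0.8643 / (0.2·0.8643 + 0.75·0.1357) ≈ 0.6295
After 'fold-or-call': P(aggressive) = 0.2·0.6295 / (0.2·0.6295 + 0.75·0.3705) ≈ 0.3118
After 'raise': P(aggressive) = 0.8·0.3118 / (0.8·0.3118 + 0.25·0.6882) ≈ 0.5918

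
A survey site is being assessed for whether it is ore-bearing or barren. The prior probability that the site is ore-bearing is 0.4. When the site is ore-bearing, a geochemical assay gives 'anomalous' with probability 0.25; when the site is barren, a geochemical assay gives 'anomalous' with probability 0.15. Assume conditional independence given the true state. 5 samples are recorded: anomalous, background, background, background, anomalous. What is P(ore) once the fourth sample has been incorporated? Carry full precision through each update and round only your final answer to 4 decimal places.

0.4329

After 'anomalous': P(ore) = 0.25·0.4000 / (0.25·0.4000 + 0.15·0.6000) ≈ 0.5263
After 'background': P(ore) = 0.75·0.5263 / (0.75·0.5263 + 0.85·0.4737) ≈ 0.4950
After 'background': P(ore) = 0.75·0.4950 / (0.75·0.4950 + 0.85·0.5050) ≈ 0.4638
After 'background': P(ore) = 0.75·0.4638 / (0.75·0.4638 + 0.85·0.5362) ≈ 0.4329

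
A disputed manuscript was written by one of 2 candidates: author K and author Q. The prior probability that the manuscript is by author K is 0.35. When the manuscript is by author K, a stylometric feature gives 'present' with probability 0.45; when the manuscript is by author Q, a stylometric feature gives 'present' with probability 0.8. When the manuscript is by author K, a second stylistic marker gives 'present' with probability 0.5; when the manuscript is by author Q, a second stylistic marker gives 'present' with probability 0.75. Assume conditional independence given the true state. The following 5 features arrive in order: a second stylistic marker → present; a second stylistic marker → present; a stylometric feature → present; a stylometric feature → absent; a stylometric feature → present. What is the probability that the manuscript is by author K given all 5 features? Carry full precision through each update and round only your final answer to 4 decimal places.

0.1723

After a second stylistic marker='present': P(author K) = 0.5·0.3500 / (0.5·0.3500 + 0.75·0.6500) ≈ 0.2642
After a second stylistic marker='present': P(author K) = 0.5·0.2642 / (0.5·0.2642 + 0.75·0.7358) ≈ 0.1931
After a stylometric feature='present': P(author K) = 0.45·0.1931 / (0.45·0.1931 + 0.8·0.8069) ≈ 0.1186
After a stylometric feature='absent': P(author K) = 0.55·0.1186 / (0.55·0.1186 + 0.2·0.8814) ≈ 0.2702
After a stylometric feature='present': P(author K) = 0.45·0.2702 / (0.45·0.2702 + 0.8·0.7298) ≈ 0.1723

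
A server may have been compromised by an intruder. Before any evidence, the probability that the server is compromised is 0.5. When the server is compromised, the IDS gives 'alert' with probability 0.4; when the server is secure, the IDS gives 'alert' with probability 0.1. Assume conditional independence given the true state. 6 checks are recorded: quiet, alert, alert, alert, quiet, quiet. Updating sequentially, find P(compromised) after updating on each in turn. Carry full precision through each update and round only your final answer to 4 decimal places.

0.9499

After 'quiet': P(compromised) = 0.6·0.5000 / (0.6·0.5000 + 0.9·0.5000) ≈ 0.4000
After 'alert': P(compromised) = 0.4·0.4000 / (0.4·0.4000 + 0.1·0.6000) ≈ 0.7273
After 'alert': P(compromised) = 0.4·0.7273 / (0.4·0.7273 + 0.1·0.2727) ≈ 0.9143
After 'alert': P(compromised) = 0.4·0.9143 / (0.4·0.9143 + 0.1·0.0857) ≈ 0.9771
After 'quiet': P(compromised) = 0.6·0.9771 / (0.6·0.9771 + 0.9·0.0229) ≈ 0.9660
After 'quiet': P(compromised) = 0.6·0.9660 / (0.6·0.9660 + 0.9·0.0340) ≈ 0.9499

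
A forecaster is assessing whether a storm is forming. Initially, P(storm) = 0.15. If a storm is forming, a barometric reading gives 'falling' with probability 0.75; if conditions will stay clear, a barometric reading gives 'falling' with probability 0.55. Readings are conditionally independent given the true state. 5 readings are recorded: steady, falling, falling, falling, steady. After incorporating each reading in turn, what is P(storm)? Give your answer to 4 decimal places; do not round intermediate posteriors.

0.1213

After 'steady': P(storm) = 0.25·0.1500 / (0.25·0.1500 + 0.45·0.8500) ≈ 0.0893
After 'falling': P(storm) = 0.75·0.0893 / (0.75·0.0893 + 0.55·0.9107) ≈ 0.1179
After 'falling': P(storm) = 0.75·0.1179 / (0.75·0.1179 + 0.55·0.8821) ≈ 0.1542
After 'falling': P(storm) = 0.75·0.1542 / (0.75·0.1542 + 0.55·0.8458) ≈ 0.1991
After 'steady': P(storm) = 0.25·0.1991 / (0.25·0.1991 + 0.45·0.8009) ≈ 0.1213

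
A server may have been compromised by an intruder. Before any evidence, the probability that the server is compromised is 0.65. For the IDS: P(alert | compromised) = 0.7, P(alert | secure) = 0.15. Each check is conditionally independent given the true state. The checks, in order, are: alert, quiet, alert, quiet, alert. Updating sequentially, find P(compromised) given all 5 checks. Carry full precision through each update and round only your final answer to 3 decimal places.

0.959

Apply Bayes' rule sequentially, carrying P(compromised) forward.
After 'alert': P(compromised) = 0.7·0.6500 / (0.7·0.6500 + 0.15·0.3500) ≈ 0.8966
After 'quiet': P(compromised) = 0.3·0.8966 / (0.3·0.8966 + 0.85·0.1034) ≈ 0.7536
After 'alert': P(compromised) = 0.7·0.7536 / (0.7·0.7536 + 0.15·0.2464) ≈ 0.9345
After 'quiet': P(compromised) = 0.3·0.9345 / (0.3·0.9345 + 0.85·0.0655) ≈ 0.8344
After 'alert': P(compromised) = 0.7·0.8344 / (0.7·0.8344 + 0.15·0.1656) ≈ 0.9592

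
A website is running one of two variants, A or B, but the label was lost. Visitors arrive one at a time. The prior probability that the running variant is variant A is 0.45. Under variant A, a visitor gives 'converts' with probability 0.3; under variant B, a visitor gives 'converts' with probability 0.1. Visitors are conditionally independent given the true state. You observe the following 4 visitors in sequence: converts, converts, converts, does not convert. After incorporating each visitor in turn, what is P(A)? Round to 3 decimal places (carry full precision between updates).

0.945

After 'converts': P(A) = 0.3·0.4500 / (0.3·0.4500 + 0.1·0.5500) ≈ 0.7105
After 'converts': P(A) = 0.3·0.7105 / (0.3·0.7105 + 0.1·0.2895) ≈ 0.8804
After 'converts': P(A) = 0.3·0.8804 / (0.3·0.8804 + 0.1·0.1196) ≈ 0.9567
After 'does not convert': P(A) = 0.7·0.9567 / (0.7·0.9567 + 0.9·0.0433) ≈ 0.9450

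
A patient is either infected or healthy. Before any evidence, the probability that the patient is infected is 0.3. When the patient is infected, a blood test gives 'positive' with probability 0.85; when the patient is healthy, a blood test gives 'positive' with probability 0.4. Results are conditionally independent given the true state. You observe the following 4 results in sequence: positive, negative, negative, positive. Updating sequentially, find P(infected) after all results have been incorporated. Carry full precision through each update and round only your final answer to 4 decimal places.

0.1079

Apply Bayes' rule sequentially, carrying P(infected) forward.
After 'positive': P(infected) = 0.85·0.3000 / (0.85·0.3000 + 0.4·0.7000) ≈ 0.4766
After 'negative': P(infected) = 0.15·0.4766 / (0.15·0.4766 + 0.6·0.5234) ≈ 0.1855
After 'negative': P(infected) = 0.15·0.1855 / (0.15·0.1855 + 0.6·0.8145) ≈ 0.0539
After 'positive': P(infected) = 0.85·0.0539 / (0.85·0.0539 + 0.4·0.9461) ≈ 0.1079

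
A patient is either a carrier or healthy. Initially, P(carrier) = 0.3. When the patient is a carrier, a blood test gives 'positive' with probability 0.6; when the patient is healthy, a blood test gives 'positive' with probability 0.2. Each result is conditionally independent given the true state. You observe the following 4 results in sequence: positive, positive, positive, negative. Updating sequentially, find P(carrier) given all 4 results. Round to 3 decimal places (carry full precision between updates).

0.853

Apply Bayes' rule sequentially, carrying P(carrier) forward.
After 'positive': P(carrier) = 0.6·0.3000 / (0.6·0.3000 + 0.2·0.7000) ≈ 0.5625
After 'positive': P(carrier) = 0.6·0.5625 / (0.6·0.5625 + 0.2·0.4375) ≈ 0.7941
After 'positive': P(carrier) = 0.6·0.7941 / (0.6·0.7941 + 0.2·0.2059) ≈ 0.9205
After 'negative': P(carrier) = 0.4·0.9205 / (0.4·0.9205 + 0.8·0.0795) ≈ 0.8526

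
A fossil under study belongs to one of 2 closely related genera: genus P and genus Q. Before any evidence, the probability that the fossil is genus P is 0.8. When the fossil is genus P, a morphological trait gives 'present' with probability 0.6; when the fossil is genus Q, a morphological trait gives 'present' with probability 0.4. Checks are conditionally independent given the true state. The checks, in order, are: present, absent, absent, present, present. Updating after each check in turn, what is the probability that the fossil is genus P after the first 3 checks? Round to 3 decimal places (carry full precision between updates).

After 'present': P(genus P) = 0.6·0.8000 / (0.6·0.8000 + 0.4·0.2000) ≈ 0.8571
After 'absent': P(genus P) = 0.4·0.8571 / (0.4·0.8571 + 0.6·0.1429) ≈ 0.8000
After 'absent': P(genus P) = 0.4·0.8000 / (0.4·0.8000 + 0.6·0.2000) ≈ 0.7273

0.727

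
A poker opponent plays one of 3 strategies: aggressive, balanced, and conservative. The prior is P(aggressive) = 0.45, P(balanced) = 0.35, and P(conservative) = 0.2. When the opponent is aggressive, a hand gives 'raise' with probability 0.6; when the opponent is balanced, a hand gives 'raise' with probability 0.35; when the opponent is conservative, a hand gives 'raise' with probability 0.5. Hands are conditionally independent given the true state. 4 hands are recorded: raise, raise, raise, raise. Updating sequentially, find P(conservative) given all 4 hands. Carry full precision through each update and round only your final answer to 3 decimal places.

0.164

After 'raise': normaliser = 0.6·0.4500 + 0.35·0.3500 + 0.5·0.2000; P(aggressive) ≈ 0.5482, P(balanced) ≈ 0.2487, P(conservative) ≈ 0.2030
After 'raise': normaliser = 0.6·0.5482 + 0.35·0.2487 + 0.5·0.2030; P(aggressive) ≈ 0.6356, P(balanced) ≈ 0.1682, P(conservative) ≈ 0.1962
After 'raise': normaliser = 0.6·0.6356 + 0.35·0.1682 + 0.5·0.1962; P(aggressive) ≈ 0.7084, P(balanced) ≈ 0.1094, P(conservative) ≈ 0.1822
After 'raise': normaliser = 0.6·0.7084 + 0.35·0.1094 + 0.5·0.1822; P(aggressive) ≈ 0.7666, P(balanced) ≈ 0.0690, P(conservative) ≈ 0.1643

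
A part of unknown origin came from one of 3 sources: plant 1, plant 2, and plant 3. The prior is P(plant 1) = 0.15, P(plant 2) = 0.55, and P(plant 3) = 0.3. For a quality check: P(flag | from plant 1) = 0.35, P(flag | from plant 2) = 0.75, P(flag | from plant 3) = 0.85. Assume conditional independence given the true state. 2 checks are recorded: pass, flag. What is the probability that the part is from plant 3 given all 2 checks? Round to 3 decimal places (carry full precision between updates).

0.218

Apply Bayes' rule sequentially, carrying P(plant 3) forward.
After 'pass': normaliser = 0.65·0.1500 + 0.25·0.5500 + 0.15·0.3000; P(plant 1) ≈ 0.3482, P(plant 2) ≈ 0.4911, P(plant 3) ≈ 0.1607
After 'flag': normaliser = 0.35·0.3482 + 0.75·0.4911 + 0.85·0.1607; P(plant 1) ≈ 0.1944, P(plant 2) ≈ 0.5876, P(plant 3) ≈ 0.2179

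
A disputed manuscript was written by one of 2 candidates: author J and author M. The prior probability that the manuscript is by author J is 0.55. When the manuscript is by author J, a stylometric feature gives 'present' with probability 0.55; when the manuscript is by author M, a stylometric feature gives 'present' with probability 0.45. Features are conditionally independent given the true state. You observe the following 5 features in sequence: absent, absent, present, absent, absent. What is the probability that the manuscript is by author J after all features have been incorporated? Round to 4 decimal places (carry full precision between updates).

Apply Bayes' rule sequentially, carrying P(author J) forward.
After 'absent': P(author J) = 0.45·0.5500 / (0.45·0.5500 + 0.55·0.4500) ≈ 0.5000
After 'absent': P(author J) = 0.45·0.5000 / (0.45·0.5000 + 0.55·0.5000) ≈ 0.4500
After 'present': P(author J) = 0.55·0.4500 / (0.55·0.4500 + 0.45·0.5500) ≈ 0.5000
After 'absent': P(author J) = 0.45·0.5000 / (0.45·0.5000 + 0.55·0.5000) ≈ 0.4500
After 'absent': P(author J) = 0.45·0.4500 / (0.45·0.4500 + 0.55·0.5500) ≈ 0.4010

0.4010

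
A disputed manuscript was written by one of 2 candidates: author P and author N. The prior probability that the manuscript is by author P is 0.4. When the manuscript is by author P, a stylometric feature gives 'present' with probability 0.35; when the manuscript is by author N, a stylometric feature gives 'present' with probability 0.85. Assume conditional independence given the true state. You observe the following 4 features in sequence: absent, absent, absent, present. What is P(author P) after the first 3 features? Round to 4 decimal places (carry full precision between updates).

0.9819

After 'absent': P(author P) = 0.65·0.4000 / (0.65·0.4000 + 0.15·0.6000) ≈ 0.7429
After 'absent': P(author P) = 0.65·0.7429 / (0.65·0.7429 + 0.15·0.2571) ≈ 0.9260
After 'absent': P(author P) = 0.65·0.9260 / (0.65·0.9260 + 0.15·0.0740) ≈ 0.9819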